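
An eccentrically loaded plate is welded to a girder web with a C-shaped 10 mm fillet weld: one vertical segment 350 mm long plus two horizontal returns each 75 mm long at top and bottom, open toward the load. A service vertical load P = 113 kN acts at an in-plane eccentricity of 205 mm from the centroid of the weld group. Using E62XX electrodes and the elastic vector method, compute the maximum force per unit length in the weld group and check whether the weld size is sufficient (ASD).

E62XX → F_EXX = 620 MPa.
Total weld length L_w = 500 mm. Treat welds as unit-width lines.
Centroid: x̄ = 2×75×37.5 / 500 = 11.25 mm from the vertical weld.
Polar moment about centroid: J = I_x + I_y = [350³/12 + 2×75×175²] + [350×11.25² + 2(75³/12 + 75×26.25²)] = 8385000 mm³.
Direct shear f_v = P/L_w = 113×10³ / 500 = 226 N/mm (vertical).
Torsion M = P·e = 113×10³ × 205 = 23165000 N·mm.
Critical point at (x, y) = (63.75, 175) from centroid. f_tx = M·y/J = 483.5 N/mm; f_ty = M·x/J = 176.1 N/mm.
Resultant f_max = √[f_tx² + (f_v + f_ty)²] = √[483.5² + (226 + 176.1)²] = 628.9 N/mm.
Capacity per unit length: r_n/Ω = (1/2.0) × 0.6 × 620 × (0.707 × 10) = 1315 N/mm.
628.9 ≤ 1315 → adequate.

f_max ≈ 629 N/mm; adequate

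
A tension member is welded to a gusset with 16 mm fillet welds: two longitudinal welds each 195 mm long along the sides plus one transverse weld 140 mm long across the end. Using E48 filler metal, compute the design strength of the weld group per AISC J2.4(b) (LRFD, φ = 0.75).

E48XX → F_EXX = 480 MPa.
t_e = 0.707 × 16 = 11.31 mm.
R_nwl = 0.6 × 480 × 11.31 × 390 × 10⁻³ = 1271 kN (longitudinal, 2 welds).
R_nwt = 0.6 × 480 × 11.31 × 140 × 10⁻³ = 456.1 kN (transverse, base value).
(i) R_nwl + R_nwt = 1727 kN; (ii) 0.85 R_nwl + 1.5 R_nwt = 1764 kN.
R_n = max = 1764 kN [governs: (ii)]; φR_n = 1323 kN.

φR_n ≈ 1320 kN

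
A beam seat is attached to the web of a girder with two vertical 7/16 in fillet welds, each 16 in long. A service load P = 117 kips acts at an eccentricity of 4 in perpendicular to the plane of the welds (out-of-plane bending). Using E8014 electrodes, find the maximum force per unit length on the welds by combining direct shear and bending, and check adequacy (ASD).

E80XX → F_EXX = 80 ksi.
L_w = 2 × 16 = 32 in; section modulus (unit throat) S = 2 × L²/6 = 85.33 in².
Direct shear f_v = P/L_w = 117/32 = 3.656 kip/in.
Moment M = P × e = 117 × 4 = 468 kip·in; bending f_b = M/S = 5.484 kip/in.
f_max = √(f_v² + f_b²) = √(3.656² + 5.484²) = 6.591 kip/in.
r_n/Ω = (1/2.0) × 0.6 × 80 × (0.707 × 0.4375) = 7.423 kip/in → adequate.

f_max ≈ 6.59 kip/in; adequate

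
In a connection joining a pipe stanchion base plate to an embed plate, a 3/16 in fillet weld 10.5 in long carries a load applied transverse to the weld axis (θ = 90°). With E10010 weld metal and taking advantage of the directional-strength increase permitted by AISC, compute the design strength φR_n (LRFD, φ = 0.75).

E100XX → F_EXX = 100 ksi.
t_e = 0.707 × 0.1875 = 0.1326 in; A_we = 0.1326 × 10.5 = 1.392 in².
Directional factor: 1.0 + 0.5 sin^1.5(90°) = 1.5.
F_nw = 0.6 × 100 × 1.5 = 90 ksi.
φR_n = 0.75 × 90 × 1.392 = 93.95 kip.

φR_n ≈ 94 kip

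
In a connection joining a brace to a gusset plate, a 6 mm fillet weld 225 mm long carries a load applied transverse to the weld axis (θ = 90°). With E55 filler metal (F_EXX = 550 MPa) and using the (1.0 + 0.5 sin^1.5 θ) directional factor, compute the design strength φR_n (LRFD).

t_e = 0.707 × 6 = 4.242 mm; A_we = 4.242 × 225 = 954.5 mm².
Directional factor: 1.0 + 0.5 sin^1.5(90°) = 1.5.
F_nw = 0.6 × 550 × 1.5 = 495 MPa.
φR_n = 0.75 × 495 × 954.5 × 10⁻³ = 354.3 kN.

φR_n ≈ 354 kN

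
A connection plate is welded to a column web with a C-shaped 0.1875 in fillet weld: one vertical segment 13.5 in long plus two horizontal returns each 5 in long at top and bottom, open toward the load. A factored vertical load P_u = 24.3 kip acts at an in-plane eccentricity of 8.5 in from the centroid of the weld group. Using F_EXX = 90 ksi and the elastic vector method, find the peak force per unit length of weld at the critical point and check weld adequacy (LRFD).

f_max ≈ 2.91 kip/in; adequate

Total weld length L_w = 23.5 in. Treat welds as unit-width lines.
Centroid: x̄ = 2×5×2.5 / 23.5 = 1.064 in from the vertical weld.
Polar moment about centroid: J = I_x + I_y = [13.5³/12 + 2×5×6.75²] + [13.5×1.064² + 2(5³/12 + 5×1.436²)] = 717.4 in³.
Direct shear f_v = P/L_w = 24.3 / 23.5 = 1.034 kip/in (vertical).
Torsion M = P·e = 24.3 × 8.5 = 206.55 kip·in.
Critical point at (x, y) = (3.936, 6.75) from centroid. f_tx = M·y/J = 1.943 kip/in; f_ty = M·x/J = 1.133 kip/in.
Resultant f_max = √[f_tx² + (f_v + f_ty)²] = √[1.943² + (1.034 + 1.133)²] = 2.911 kip/in.
Capacity per unit length: φr_n = 0.75 × 0.6 × 90 × (0.707 × 0.1875) = 5.369 kip/in.
2.911 ≤ 5.369 → adequate.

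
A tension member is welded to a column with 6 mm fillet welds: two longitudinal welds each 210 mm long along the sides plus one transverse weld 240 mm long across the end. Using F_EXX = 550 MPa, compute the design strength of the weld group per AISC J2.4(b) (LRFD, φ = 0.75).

t_e = 0.707 × 6 = 4.242 mm.
R_nwl = 0.6 × 550 × 4.242 × 420 × 10⁻³ = 587.9 kN (longitudinal, 2 welds).
R_nwt = 0.6 × 550 × 4.242 × 240 × 10⁻³ = 336 kN (transverse, base value).
(i) R_nwl + R_nwt = 923.9 kN; (ii) 0.85 R_nwl + 1.5 R_nwt = 1004 kN.
R_n = max = 1004 kN [governs: (ii)]; φR_n = 752.8 kN.

φR_n ≈ 753 kN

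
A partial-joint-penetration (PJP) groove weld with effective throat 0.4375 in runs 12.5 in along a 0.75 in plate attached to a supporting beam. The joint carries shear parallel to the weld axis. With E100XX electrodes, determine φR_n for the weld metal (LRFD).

φR_n ≈ 246 kips

E100XX → F_EXX = 100 ksi.
Effective throat (given) t_e = 0.4375 in.
A_we = 0.4375 × 12.5 = 5.469 in².
F_nw = 0.6 F_EXX = 60 ksi.
φR_n = 0.75 × 60 × 5.469 = 246.1 kips.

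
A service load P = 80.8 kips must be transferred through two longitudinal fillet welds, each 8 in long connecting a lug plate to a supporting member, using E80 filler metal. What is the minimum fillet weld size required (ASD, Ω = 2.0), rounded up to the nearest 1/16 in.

E80XX → F_EXX = 80 ksi.
Total weld length L = 16 in.
Required throat t_e = P × Ω / (0.6 F_EXX × L) = 80.8 × 2.0 / (0.6 × 80 × 16) = 0.2104 in.
Required leg w = t_e / 0.707 = 0.2976 in → use 5/16 in.

w = 5/16 in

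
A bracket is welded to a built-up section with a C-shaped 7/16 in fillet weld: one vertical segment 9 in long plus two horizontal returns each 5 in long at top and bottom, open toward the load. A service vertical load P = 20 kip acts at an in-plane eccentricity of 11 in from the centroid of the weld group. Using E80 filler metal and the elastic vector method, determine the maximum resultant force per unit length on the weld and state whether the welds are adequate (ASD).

f_max ≈ 4.82 kip/in; adequate

E80XX → F_EXX = 80 ksi.
Total weld length L_w = 19 in. Treat welds as unit-width lines.
Centroid: x̄ = 2×5×2.5 / 19 = 1.316 in from the vertical weld.
Polar moment about centroid: J = I_x + I_y = [9³/12 + 2×5×4.5²] + [9×1.316² + 2(5³/12 + 5×1.184²)] = 313.7 in³.
Direct shear f_v = P/L_w = 20 / 19 = 1.053 kip/in (vertical).
Torsion M = P·e = 20 × 11 = 220 kip·in.
Critical point at (x, y) = (3.684, 4.5) from centroid. f_tx = M·y/J = 3.156 kip/in; f_ty = M·x/J = 2.584 kip/in.
Resultant f_max = √[f_tx² + (f_v + f_ty)²] = √[3.156² + (1.053 + 2.584)²] = 4.815 kip/in.
Capacity per unit length: r_n/Ω = (1/2.0) × 0.6 × 80 × (0.707 × 0.4375) = 7.423 kip/in.
4.815 ≤ 7.423 → adequate.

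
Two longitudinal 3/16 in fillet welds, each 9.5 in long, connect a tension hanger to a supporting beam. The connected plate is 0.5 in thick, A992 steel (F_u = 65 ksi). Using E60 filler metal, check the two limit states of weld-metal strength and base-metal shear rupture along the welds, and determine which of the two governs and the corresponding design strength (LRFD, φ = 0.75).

E60XX → F_EXX = 60 ksi.
t_e = 0.707 × 0.1875 = 0.1326 in; L = 19 in.
Weld metal: φR_n = 0.75 × 0.6 × 60 × 0.1326 × 19 = 68 kips.
Base metal (shear rupture): φR_n = 0.75 × 0.6 × 65 × 0.5 × 19 = 277.9 kips.
Governing: weld metal.

φR_n ≈ 68 kips (weld metal governs)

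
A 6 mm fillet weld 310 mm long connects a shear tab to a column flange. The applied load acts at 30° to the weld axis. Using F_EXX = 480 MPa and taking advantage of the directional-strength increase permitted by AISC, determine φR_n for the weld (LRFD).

t_e = 0.707 × 6 = 4.242 mm; A_we = 4.242 × 310 = 1315 mm².
Directional factor: 1.0 + 0.5 sin^1.5(30°) = 1.177.
F_nw = 0.6 × 480 × 1.177 = 338.9 MPa.
φR_n = 0.75 × 338.9 × 1315 × 10⁻³ = 334.3 kN.

φR_n ≈ 334 kN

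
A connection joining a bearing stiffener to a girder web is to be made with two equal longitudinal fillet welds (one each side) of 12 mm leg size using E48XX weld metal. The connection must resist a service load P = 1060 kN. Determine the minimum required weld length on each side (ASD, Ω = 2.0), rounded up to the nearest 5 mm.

E48XX → F_EXX = 480 MPa.
Throat t_e = 0.707 × 12 = 8.484 mm.
r_n/Ω = (0.6 × 480 × 8.484) / 2.0 = 1222 N/mm = 1.222 kN/mm.
L_req = P / (r_n/Ω) = 1060 / 1.222 = 867.6 mm total.
Per side: 867.6 / 2 = 433.8 mm.
Round up → use L = 435 mm on each side.

L = 435 mm on each side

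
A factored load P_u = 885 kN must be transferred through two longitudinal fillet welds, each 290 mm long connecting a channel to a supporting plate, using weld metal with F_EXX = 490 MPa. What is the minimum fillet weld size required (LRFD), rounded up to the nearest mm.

Total weld length L = 580 mm.
Required throat t_e = P_u / (φ × 0.6 F_EXX × L) = 885 / (0.75 × 0.6 × 490 × 580 × 10⁻³) = 6.92 mm.
Required leg w = t_e / 0.707 = 9.788 mm → use 10 mm.

w = 10 mm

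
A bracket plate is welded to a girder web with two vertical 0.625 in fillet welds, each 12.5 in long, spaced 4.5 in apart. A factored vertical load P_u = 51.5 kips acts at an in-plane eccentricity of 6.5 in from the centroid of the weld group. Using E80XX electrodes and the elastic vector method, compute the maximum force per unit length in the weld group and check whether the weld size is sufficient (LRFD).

f_max ≈ 5.94 kip/in; adequate

E80XX → F_EXX = 80 ksi.
Total weld length L_w = 25 in. Treat welds as unit-width lines.
Polar moment about centroid: J = 2[d³/12 + d(b/2)²] = 2[12.5³/12 + 12.5×2.25²] = 452.1 in³.
Direct shear f_v = P/L_w = 51.5 / 25 = 2.06 kip/in (vertical).
Torsion M = P·e = 51.5 × 6.5 = 334.75 kip·in.
Critical point at (x, y) = (2.25, 6.25) from centroid. f_tx = M·y/J = 4.628 kip/in; f_ty = M·x/J = 1.666 kip/in.
Resultant f_max = √[f_tx² + (f_v + f_ty)²] = √[4.628² + (2.06 + 1.666)²] = 5.941 kip/in.
Capacity per unit length: φr_n = 0.75 × 0.6 × 80 × (0.707 × 0.625) = 15.91 kip/in.
5.941 ≤ 15.91 → adequate.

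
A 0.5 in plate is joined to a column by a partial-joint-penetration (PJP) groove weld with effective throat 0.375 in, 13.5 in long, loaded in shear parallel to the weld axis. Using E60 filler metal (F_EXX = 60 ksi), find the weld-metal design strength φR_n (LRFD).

Effective throat (given) t_e = 0.375 in.
A_we = 0.375 × 13.5 = 5.062 in².
F_nw = 0.6 F_EXX = 36 ksi.
φR_n = 0.75 × 36 × 5.062 = 136.7 kips.

φR_n ≈ 137 kips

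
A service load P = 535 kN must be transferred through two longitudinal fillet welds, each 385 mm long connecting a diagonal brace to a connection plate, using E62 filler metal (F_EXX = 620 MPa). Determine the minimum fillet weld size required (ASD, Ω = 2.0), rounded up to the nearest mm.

Total weld length L = 770 mm.
Required throat t_e = P × Ω / (0.6 F_EXX × L) = 535 × 2.0 / (0.6 × 620 × 770 × 10⁻³) = 3.736 mm.
Required leg w = t_e / 0.707 = 5.284 mm → use 6 mm.

w = 6 mm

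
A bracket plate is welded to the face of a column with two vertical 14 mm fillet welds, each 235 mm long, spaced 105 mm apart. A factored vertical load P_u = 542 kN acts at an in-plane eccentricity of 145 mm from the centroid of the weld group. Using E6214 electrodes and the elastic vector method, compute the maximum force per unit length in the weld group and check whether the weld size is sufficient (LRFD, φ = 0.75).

E62XX → F_EXX = 620 MPa.
Total weld length L_w = 470 mm. Treat welds as unit-width lines.
Polar moment about centroid: J = 2[d³/12 + d(b/2)²] = 2[235³/12 + 235×52.5²] = 3458000 mm³.
Direct shear f_v = P/L_w = 542×10³ / 470 = 1153 N/mm (vertical).
Torsion M = P·e = 542×10³ × 145 = 78590000 N·mm.
Critical point at (x, y) = (52.5, 117.5) from centroid. f_tx = M·y/J = 2670 N/mm; f_ty = M·x/J = 1193 N/mm.
Resultant f_max = √[f_tx² + (f_v + f_ty)²] = √[2670² + (1153 + 1193)²] = 3554 N/mm.
Capacity per unit length: φr_n = 0.75 × 0.6 × 620 × (0.707 × 14) = 2762 N/mm.
3554 > 2762 → NOT adequate.

f_max ≈ 3550 N/mm; NOT adequate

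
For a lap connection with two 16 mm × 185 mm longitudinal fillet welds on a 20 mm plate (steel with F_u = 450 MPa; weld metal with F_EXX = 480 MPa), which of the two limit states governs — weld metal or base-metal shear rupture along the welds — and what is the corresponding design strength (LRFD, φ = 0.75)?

t_e = 0.707 × 16 = 11.31 mm; L = 370 mm.
Weld metal: φR_n = 0.75 × 0.6 × 480 × 11.31 × 370 × 10⁻³ = 904.1 kN.
Base metal (shear rupture): φR_n = 0.75 × 0.6 × 450 × 20 × 370 × 10⁻³ = 1498 kN.
Governing: weld metal.

φR_n ≈ 904 kN (weld metal governs)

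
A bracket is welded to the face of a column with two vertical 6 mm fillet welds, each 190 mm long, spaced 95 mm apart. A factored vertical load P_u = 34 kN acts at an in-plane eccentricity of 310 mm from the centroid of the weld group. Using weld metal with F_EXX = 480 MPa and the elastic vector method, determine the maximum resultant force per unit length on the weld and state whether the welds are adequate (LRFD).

Total weld length L_w = 380 mm. Treat welds as unit-width lines.
Polar moment about centroid: J = 2[d³/12 + d(b/2)²] = 2[190³/12 + 190×47.5²] = 2001000 mm³.
Direct shear f_v = P/L_w = 34×10³ / 380 = 89.47 N/mm (vertical).
Torsion M = P·e = 34×10³ × 310 = 10540000 N·mm.
Critical point at (x, y) = (47.5, 95) from centroid. f_tx = M·y/J = 500.5 N/mm; f_ty = M·x/J = 250.3 N/mm.
Resultant f_max = √[f_tx² + (f_v + f_ty)²] = √[500.5² + (89.47 + 250.3)²] = 604.9 N/mm.
Capacity per unit length: φr_n = 0.75 × 0.6 × 480 × (0.707 × 6) = 916.3 N/mm.
604.9 ≤ 916.3 → adequate.

f_max ≈ 605 N/mm; adequate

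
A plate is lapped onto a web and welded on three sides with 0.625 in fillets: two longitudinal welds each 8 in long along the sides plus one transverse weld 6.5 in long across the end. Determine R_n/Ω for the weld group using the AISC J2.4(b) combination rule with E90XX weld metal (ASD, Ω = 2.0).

R_n/Ω ≈ 279 kip

E90XX → F_EXX = 90 ksi.
t_e = 0.707 × 0.625 = 0.4419 in.
R_nwl = 0.6 × 90 × 0.4419 × 16 = 381.8 kip (longitudinal, 2 welds).
R_nwt = 0.6 × 90 × 0.4419 × 6.5 = 155.1 kip (transverse, base value).
(i) R_nwl + R_nwt = 536.9 kip; (ii) 0.85 R_nwl + 1.5 R_nwt = 557.2 kip.
R_n = max = 557.2 kip [governs: (ii)]; R_n/Ω = 278.6 kip.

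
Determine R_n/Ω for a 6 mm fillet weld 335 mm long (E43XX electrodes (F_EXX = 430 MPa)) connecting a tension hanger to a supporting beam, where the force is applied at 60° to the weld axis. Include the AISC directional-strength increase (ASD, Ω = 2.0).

R_n/Ω ≈ 257 kN

t_e = 0.707 × 6 = 4.242 mm; A_we = 4.242 × 335 = 1421 mm².
Directional factor: 1.0 + 0.5 sin^1.5(60°) = 1.403.
F_nw = 0.6 × 430 × 1.403 = 362 MPa.
R_n/Ω = (362 × 1421) / 2.0 × 10⁻³ = 257.2 kN.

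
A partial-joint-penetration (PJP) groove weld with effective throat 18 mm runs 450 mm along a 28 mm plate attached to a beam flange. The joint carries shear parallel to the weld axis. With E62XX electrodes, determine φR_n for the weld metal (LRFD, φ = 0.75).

E62XX → F_EXX = 620 MPa.
Effective throat (given) t_e = 18 mm.
A_we = 18 × 450 = 8100 mm².
F_nw = 0.6 F_EXX = 372 MPa.
φR_n = 0.75 × 372 × 8100 × 10⁻³ = 2260 kN.

φR_n ≈ 2260 kN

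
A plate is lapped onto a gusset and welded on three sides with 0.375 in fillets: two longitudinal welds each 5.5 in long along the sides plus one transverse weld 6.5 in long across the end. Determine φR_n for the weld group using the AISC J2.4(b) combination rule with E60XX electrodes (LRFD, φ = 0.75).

φR_n ≈ 137 kip

E60XX → F_EXX = 60 ksi.
t_e = 0.707 × 0.375 = 0.2651 in.
R_nwl = 0.6 × 60 × 0.2651 × 11 = 105 kip (longitudinal, 2 welds).
R_nwt = 0.6 × 60 × 0.2651 × 6.5 = 62.04 kip (transverse, base value).
(i) R_nwl + R_nwt = 167 kip; (ii) 0.85 R_nwl + 1.5 R_nwt = 182.3 kip.
R_n = max = 182.3 kip [governs: (ii)]; φR_n = 136.7 kip.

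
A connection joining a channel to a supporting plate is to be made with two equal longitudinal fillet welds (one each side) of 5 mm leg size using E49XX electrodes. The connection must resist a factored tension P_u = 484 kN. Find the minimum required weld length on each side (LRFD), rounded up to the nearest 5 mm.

E49XX → F_EXX = 490 MPa.
Throat t_e = 0.707 × 5 = 3.535 mm.
φr_n = 0.75 × 0.6 × 490 × 3.535 × 10⁻³ = 0.7795 kN/mm.
L_req = P_u / φr_n = 484 / 0.7795 = 620.9 mm total.
Per side: 620.9 / 2 = 310.5 mm.
Round up → use L = 315 mm on each side.

L = 315 mm on each side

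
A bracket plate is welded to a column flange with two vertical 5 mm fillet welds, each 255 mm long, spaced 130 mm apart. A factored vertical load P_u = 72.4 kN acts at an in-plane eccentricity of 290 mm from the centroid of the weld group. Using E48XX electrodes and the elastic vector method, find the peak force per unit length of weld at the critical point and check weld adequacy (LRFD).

E48XX → F_EXX = 480 MPa.
Total weld length L_w = 510 mm. Treat welds as unit-width lines.
Polar moment about centroid: J = 2[d³/12 + d(b/2)²] = 2[255³/12 + 255×65²] = 4918000 mm³.
Direct shear f_v = P/L_w = 72.4×10³ / 510 = 142 N/mm (vertical).
Torsion M = P·e = 72.4×10³ × 290 = 20996000 N·mm.
Critical point at (x, y) = (65, 127.5) from centroid. f_tx = M·y/J = 544.3 N/mm; f_ty = M·x/J = 277.5 N/mm.
Resultant f_max = √[f_tx² + (f_v + f_ty)²] = √[544.3² + (142 + 277.5)²] = 687.2 N/mm.
Capacity per unit length: φr_n = 0.75 × 0.6 × 480 × (0.707 × 5) = 763.6 N/mm.
687.2 ≤ 763.6 → adequate.

f_max ≈ 687 N/mm; adequate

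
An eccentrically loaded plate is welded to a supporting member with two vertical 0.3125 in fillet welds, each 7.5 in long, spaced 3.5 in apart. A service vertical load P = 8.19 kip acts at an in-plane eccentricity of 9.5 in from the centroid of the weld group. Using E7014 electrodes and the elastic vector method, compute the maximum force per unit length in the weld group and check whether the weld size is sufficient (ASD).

f_max ≈ 3.04 kip/in; adequate

E70XX → F_EXX = 70 ksi.
Total weld length L_w = 15 in. Treat welds as unit-width lines.
Polar moment about centroid: J = 2[d³/12 + d(b/2)²] = 2[7.5³/12 + 7.5×1.75²] = 116.2 in³.
Direct shear f_v = P/L_w = 8.19 / 15 = 0.546 kip/in (vertical).
Torsion M = P·e = 8.19 × 9.5 = 77.805 kip·in.
Critical point at (x, y) = (1.75, 3.75) from centroid. f_tx = M·y/J = 2.51 kip/in; f_ty = M·x/J = 1.171 kip/in.
Resultant f_max = √[f_tx² + (f_v + f_ty)²] = √[2.51² + (0.546 + 1.171)²] = 3.041 kip/in.
Capacity per unit length: r_n/Ω = (1/2.0) × 0.6 × 70 × (0.707 × 0.3125) = 4.64 kip/in.
3.041 ≤ 4.64 → adequate.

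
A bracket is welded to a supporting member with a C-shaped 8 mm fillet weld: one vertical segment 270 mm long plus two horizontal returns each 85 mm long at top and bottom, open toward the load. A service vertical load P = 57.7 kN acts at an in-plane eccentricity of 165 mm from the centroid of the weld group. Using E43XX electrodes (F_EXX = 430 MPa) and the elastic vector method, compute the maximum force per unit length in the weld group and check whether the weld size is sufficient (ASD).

Total weld length L_w = 440 mm. Treat welds as unit-width lines.
Centroid: x̄ = 2×85×42.5 / 440 = 16.42 mm from the vertical weld.
Polar moment about centroid: J = I_x + I_y = [270³/12 + 2×85×135²] + [270×16.42² + 2(85³/12 + 85×26.08²)] = 5029000 mm³.
Direct shear f_v = P/L_w = 57.7×10³ / 440 = 131.1 N/mm (vertical).
Torsion M = P·e = 57.7×10³ × 165 = 9520500 N·mm.
Critical point at (x, y) = (68.58, 135) from centroid. f_tx = M·y/J = 255.6 N/mm; f_ty = M·x/J = 129.8 N/mm.
Resultant f_max = √[f_tx² + (f_v + f_ty)²] = √[255.6² + (131.1 + 129.8)²] = 365.3 N/mm.
Capacity per unit length: r_n/Ω = (1/2.0) × 0.6 × 430 × (0.707 × 8) = 729.6 N/mm.
365.3 ≤ 729.6 → adequate.

f_max ≈ 365 N/mm; adequate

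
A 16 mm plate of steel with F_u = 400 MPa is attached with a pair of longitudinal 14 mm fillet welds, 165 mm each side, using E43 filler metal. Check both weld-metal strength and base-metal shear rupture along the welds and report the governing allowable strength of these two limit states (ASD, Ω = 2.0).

E43XX → F_EXX = 430 MPa.
t_e = 0.707 × 14 = 9.898 mm; L = 330 mm.
Weld metal: R_n/Ω = (1/2.0) × 0.6 × 430 × 9.898 × 330 × 10⁻³ = 421.4 kN.
Base metal (shear rupture): R_n/Ω = (1/2.0) × 0.6 × 400 × 16 × 330 × 10⁻³ = 633.6 kN.
Governing: weld metal.

R_n/Ω ≈ 421 kN (weld metal governs)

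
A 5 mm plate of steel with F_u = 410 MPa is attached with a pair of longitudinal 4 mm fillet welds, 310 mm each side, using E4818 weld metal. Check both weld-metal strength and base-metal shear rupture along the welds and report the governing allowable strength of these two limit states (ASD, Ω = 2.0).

R_n/Ω ≈ 252 kN (weld metal governs)

E48XX → F_EXX = 480 MPa.
t_e = 0.707 × 4 = 2.828 mm; L = 620 mm.
Weld metal: R_n/Ω = (1/2.0) × 0.6 × 480 × 2.828 × 620 × 10⁻³ = 252.5 kN.
Base metal (shear rupture): R_n/Ω = (1/2.0) × 0.6 × 410 × 5 × 620 × 10⁻³ = 381.3 kN.
Governing: weld metal.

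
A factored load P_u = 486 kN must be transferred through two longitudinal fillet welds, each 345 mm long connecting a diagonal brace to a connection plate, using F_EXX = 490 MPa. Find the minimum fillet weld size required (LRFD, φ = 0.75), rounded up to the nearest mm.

Total weld length L = 690 mm.
Required throat t_e = P_u / (φ × 0.6 F_EXX × L) = 486 / (0.75 × 0.6 × 490 × 690 × 10⁻³) = 3.194 mm.
Required leg w = t_e / 0.707 = 4.518 mm → use 5 mm.

w = 5 mm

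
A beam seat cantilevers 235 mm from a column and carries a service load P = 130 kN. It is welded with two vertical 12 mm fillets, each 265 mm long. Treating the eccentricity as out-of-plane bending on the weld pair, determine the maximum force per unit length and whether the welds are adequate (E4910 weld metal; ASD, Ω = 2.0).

E49XX → F_EXX = 490 MPa.
L_w = 2 × 265 = 530 mm; section modulus (unit throat) S = 2 × L²/6 = 23410 mm².
Direct shear f_v = P/L_w = 130×10³/530 = 245.3 N/mm.
Moment M = P × e = 130×10³ × 235 = 30550000 N·mm; bending f_b = M/S = 1305 N/mm.
f_max = √(f_v² + f_b²) = √(245.3² + 1305²) = 1328 N/mm.
r_n/Ω = (1/2.0) × 0.6 × 490 × (0.707 × 12) = 1247 N/mm → NOT adequate.

f_max ≈ 1330 N/mm; NOT adequate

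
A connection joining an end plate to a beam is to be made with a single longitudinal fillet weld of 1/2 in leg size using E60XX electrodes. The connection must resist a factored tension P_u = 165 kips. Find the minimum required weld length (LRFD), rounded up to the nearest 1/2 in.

E60XX → F_EXX = 60 ksi.
Throat t_e = 0.707 × 0.5 = 0.3535 in.
φr_n = 0.75 × 0.6 × 60 × 0.3535 = 9.544 kips/in.
L_req = P_u / φr_n = 165 / 9.544 = 17.29 in total.
Round up → use L = 17.5 in.

L = 17.5 in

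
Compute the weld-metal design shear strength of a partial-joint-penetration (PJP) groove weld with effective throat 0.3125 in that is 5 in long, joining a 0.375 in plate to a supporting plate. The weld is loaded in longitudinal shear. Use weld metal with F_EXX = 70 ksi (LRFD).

Effective throat (given) t_e = 0.3125 in.
A_we = 0.3125 × 5 = 1.562 in².
F_nw = 0.6 F_EXX = 42 ksi.
φR_n = 0.75 × 42 × 1.562 = 49.22 kips.

φR_n ≈ 49.2 kips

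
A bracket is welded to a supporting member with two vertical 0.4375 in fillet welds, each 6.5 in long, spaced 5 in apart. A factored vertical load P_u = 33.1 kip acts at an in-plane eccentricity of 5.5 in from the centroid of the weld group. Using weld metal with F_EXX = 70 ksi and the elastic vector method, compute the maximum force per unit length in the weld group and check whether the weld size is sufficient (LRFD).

f_max ≈ 7.7 kip/in; adequate

Total weld length L_w = 13 in. Treat welds as unit-width lines.
Polar moment about centroid: J = 2[d³/12 + d(b/2)²] = 2[6.5³/12 + 6.5×2.5²] = 127 in³.
Direct shear f_v = P/L_w = 33.1 / 13 = 2.546 kip/in (vertical).
Torsion M = P·e = 33.1 × 5.5 = 182.05 kip·in.
Critical point at (x, y) = (2.5, 3.25) from centroid. f_tx = M·y/J = 4.658 kip/in; f_ty = M·x/J = 3.583 kip/in.
Resultant f_max = √[f_tx² + (f_v + f_ty)²] = √[4.658² + (2.546 + 3.583)²] = 7.698 kip/in.
Capacity per unit length: φr_n = 0.75 × 0.6 × 70 × (0.707 × 0.4375) = 9.743 kip/in.
7.698 ≤ 9.743 → adequate.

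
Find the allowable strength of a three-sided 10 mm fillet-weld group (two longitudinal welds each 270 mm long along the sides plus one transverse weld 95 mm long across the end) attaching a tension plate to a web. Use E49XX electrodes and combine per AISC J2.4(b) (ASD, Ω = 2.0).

E49XX → F_EXX = 490 MPa.
t_e = 0.707 × 10 = 7.07 mm.
R_nwl = 0.6 × 490 × 7.07 × 540 × 10⁻³ = 1122 kN (longitudinal, 2 welds).
R_nwt = 0.6 × 490 × 7.07 × 95 × 10⁻³ = 197.5 kN (transverse, base value).
(i) R_nwl + R_nwt = 1320 kN; (ii) 0.85 R_nwl + 1.5 R_nwt = 1250 kN.
R_n = max = 1320 kN [governs: (i)]; R_n/Ω = 659.9 kN.

R_n/Ω ≈ 660 kN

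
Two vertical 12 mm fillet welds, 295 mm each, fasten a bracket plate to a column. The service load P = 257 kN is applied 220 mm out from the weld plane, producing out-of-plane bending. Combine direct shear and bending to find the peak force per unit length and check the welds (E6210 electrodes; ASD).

f_max ≈ 2000 N/mm; NOT adequate

E62XX → F_EXX = 620 MPa.
L_w = 2 × 295 = 590 mm; section modulus (unit throat) S = 2 × L²/6 = 29010 mm².
Direct shear f_v = P/L_w = 257×10³/590 = 435.6 N/mm.
Moment M = P × e = 257×10³ × 220 = 56540000 N·mm; bending f_b = M/S = 1949 N/mm.
f_max = √(f_v² + f_b²) = √(435.6² + 1949²) = 1997 N/mm.
r_n/Ω = (1/2.0) × 0.6 × 620 × (0.707 × 12) = 1578 N/mm → NOT adequate.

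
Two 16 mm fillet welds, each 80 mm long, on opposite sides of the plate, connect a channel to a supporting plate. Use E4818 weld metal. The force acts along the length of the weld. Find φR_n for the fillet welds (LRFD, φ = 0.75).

E48XX → F_EXX = 480 MPa.
Effective throat t_e = 0.707 × 16 = 11.31 mm.
Total length L = 160 mm; A_we = 11.31 × 160 = 1810 mm².
F_nw = 0.6 F_EXX = 0.6 × 480 = 288 MPa.
φR_n = 0.75 × 288 × 1810 × 10⁻³ = 390.9 kN.

φR_n ≈ 391 kN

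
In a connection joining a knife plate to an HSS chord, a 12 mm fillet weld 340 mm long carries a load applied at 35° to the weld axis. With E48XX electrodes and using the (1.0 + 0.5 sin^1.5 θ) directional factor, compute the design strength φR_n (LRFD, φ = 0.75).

φR_n ≈ 758 kN

E48XX → F_EXX = 480 MPa.
t_e = 0.707 × 12 = 8.484 mm; A_we = 8.484 × 340 = 2885 mm².
Directional factor: 1.0 + 0.5 sin^1.5(35°) = 1.217.
F_nw = 0.6 × 480 × 1.217 = 350.6 MPa.
φR_n = 0.75 × 350.6 × 2885 × 10⁻³ = 758.4 kN.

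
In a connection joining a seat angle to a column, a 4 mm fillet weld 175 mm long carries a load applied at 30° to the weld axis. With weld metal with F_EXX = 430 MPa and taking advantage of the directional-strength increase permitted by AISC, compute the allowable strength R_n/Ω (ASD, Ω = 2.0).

t_e = 0.707 × 4 = 2.828 mm; A_we = 2.828 × 175 = 494.9 mm².
Directional factor: 1.0 + 0.5 sin^1.5(30°) = 1.177.
F_nw = 0.6 × 430 × 1.177 = 303.6 MPa.
R_n/Ω = (303.6 × 494.9) / 2.0 × 10⁻³ = 75.13 kN.

R_n/Ω ≈ 75.1 kN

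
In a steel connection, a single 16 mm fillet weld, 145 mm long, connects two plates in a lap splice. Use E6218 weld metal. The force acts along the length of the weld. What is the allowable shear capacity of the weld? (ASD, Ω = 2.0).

R_n/Ω ≈ 305 kN

E62XX → F_EXX = 620 MPa.
Effective throat t_e = 0.707 × 16 = 11.31 mm.
Total length L = 145 mm; A_we = 11.31 × 145 = 1640 mm².
F_nw = 0.6 F_EXX = 0.6 × 620 = 372 MPa.
R_n = 372 × 1640 × 10⁻³ = 610.2 kN; R_n/Ω = 610.2/2.0 = 305.1 kN.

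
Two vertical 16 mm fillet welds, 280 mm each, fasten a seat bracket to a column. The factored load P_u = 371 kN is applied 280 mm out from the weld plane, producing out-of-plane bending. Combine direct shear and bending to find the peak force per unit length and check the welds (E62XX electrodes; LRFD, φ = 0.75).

E62XX → F_EXX = 620 MPa.
L_w = 2 × 280 = 560 mm; section modulus (unit throat) S = 2 × L²/6 = 26130 mm².
Direct shear f_v = P/L_w = 371×10³/560 = 662.5 N/mm.
Moment M = P × e = 371×10³ × 280 = 103880000 N·mm; bending f_b = M/S = 3975 N/mm.
f_max = √(f_v² + f_b²) = √(662.5² + 3975²) = 4030 N/mm.
φr_n = 0.75 × 0.6 × 620 × (0.707 × 16) = 3156 N/mm → NOT adequate.

f_max ≈ 4030 N/mm; NOT adequate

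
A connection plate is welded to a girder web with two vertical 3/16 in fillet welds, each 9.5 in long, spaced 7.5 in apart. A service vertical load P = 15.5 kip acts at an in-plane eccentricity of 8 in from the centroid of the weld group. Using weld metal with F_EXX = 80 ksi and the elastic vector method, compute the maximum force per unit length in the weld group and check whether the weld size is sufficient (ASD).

Total weld length L_w = 19 in. Treat welds as unit-width lines.
Polar moment about centroid: J = 2[d³/12 + d(b/2)²] = 2[9.5³/12 + 9.5×3.75²] = 410.1 in³.
Direct shear f_v = P/L_w = 15.5 / 19 = 0.8158 kip/in (vertical).
Torsion M = P·e = 15.5 × 8 = 124 kip·in.
Critical point at (x, y) = (3.75, 4.75) from centroid. f_tx = M·y/J = 1.436 kip/in; f_ty = M·x/J = 1.134 kip/in.
Resultant f_max = √[f_tx² + (f_v + f_ty)²] = √[1.436² + (0.8158 + 1.134)²] = 2.422 kip/in.
Capacity per unit length: r_n/Ω = (1/2.0) × 0.6 × 80 × (0.707 × 0.1875) = 3.181 kip/in.
2.422 ≤ 3.181 → adequate.

f_max ≈ 2.42 kip/in; adequate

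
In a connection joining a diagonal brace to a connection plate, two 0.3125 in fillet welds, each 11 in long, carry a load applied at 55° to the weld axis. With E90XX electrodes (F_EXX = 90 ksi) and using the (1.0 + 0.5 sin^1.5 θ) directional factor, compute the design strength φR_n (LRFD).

φR_n ≈ 270 kip

t_e = 0.707 × 0.3125 = 0.2209 in; A_we = 0.2209 × 22 = 4.861 in².
Directional factor: 1.0 + 0.5 sin^1.5(55°) = 1.371.
F_nw = 0.6 × 90 × 1.371 = 74.02 ksi.
φR_n = 0.75 × 74.02 × 4.861 = 269.8 kip.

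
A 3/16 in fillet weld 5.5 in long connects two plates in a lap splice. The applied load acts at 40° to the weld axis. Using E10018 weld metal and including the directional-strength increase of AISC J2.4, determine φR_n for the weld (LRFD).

E100XX → F_EXX = 100 ksi.
t_e = 0.707 × 0.1875 = 0.1326 in; A_we = 0.1326 × 5.5 = 0.7291 in².
Directional factor: 1.0 + 0.5 sin^1.5(40°) = 1.258.
F_nw = 0.6 × 100 × 1.258 = 75.46 ksi.
φR_n = 0.75 × 75.46 × 0.7291 = 41.26 kips.

φR_n ≈ 41.3 kips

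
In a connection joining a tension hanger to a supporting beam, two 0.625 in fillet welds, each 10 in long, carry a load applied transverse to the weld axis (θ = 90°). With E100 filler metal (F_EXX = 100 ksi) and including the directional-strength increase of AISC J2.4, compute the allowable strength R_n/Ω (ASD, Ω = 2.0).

t_e = 0.707 × 0.625 = 0.4419 in; A_we = 0.4419 × 20 = 8.837 in².
Directional factor: 1.0 + 0.5 sin^1.5(90°) = 1.5.
F_nw = 0.6 × 100 × 1.5 = 90 ksi.
R_n/Ω = (90 × 8.837) / 2.0 = 397.7 kip.

R_n/Ω ≈ 398 kip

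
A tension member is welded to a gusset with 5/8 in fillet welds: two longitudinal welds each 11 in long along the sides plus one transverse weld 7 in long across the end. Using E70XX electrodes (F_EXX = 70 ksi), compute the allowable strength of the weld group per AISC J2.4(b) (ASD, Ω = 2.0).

t_e = 0.707 × 0.625 = 0.4419 in.
R_nwl = 0.6 × 70 × 0.4419 × 22 = 408.3 kips (longitudinal, 2 welds).
R_nwt = 0.6 × 70 × 0.4419 × 7 = 129.9 kips (transverse, base value).
(i) R_nwl + R_nwt = 538.2 kips; (ii) 0.85 R_nwl + 1.5 R_nwt = 541.9 kips.
R_n = max = 541.9 kips [governs: (ii)]; R_n/Ω = 271 kips.

R_n/Ω ≈ 271 kips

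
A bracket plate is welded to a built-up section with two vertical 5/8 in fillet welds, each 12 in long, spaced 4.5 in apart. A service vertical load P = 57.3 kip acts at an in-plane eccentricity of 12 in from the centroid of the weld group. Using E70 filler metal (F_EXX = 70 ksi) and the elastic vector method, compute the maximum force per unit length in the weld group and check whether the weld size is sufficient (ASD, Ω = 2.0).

f_max ≈ 11.8 kip/in; NOT adequate

Total weld length L_w = 24 in. Treat welds as unit-width lines.
Polar moment about centroid: J = 2[d³/12 + d(b/2)²] = 2[12³/12 + 12×2.25²] = 409.5 in³.
Direct shear f_v = P/L_w = 57.3 / 24 = 2.387 kip/in (vertical).
Torsion M = P·e = 57.3 × 12 = 687.6 kip·in.
Critical point at (x, y) = (2.25, 6) from centroid. f_tx = M·y/J = 10.07 kip/in; f_ty = M·x/J = 3.778 kip/in.
Resultant f_max = √[f_tx² + (f_v + f_ty)²] = √[10.07² + (2.387 + 3.778)²] = 11.81 kip/in.
Capacity per unit length: r_n/Ω = (1/2.0) × 0.6 × 70 × (0.707 × 0.625) = 9.279 kip/in.
11.81 > 9.279 → NOT adequate.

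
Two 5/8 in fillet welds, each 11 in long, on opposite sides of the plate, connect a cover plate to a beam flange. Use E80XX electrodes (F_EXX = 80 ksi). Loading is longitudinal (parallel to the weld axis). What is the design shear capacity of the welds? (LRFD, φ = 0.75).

φR_n ≈ 350 kips

Effective throat t_e = 0.707 × 0.625 = 0.4419 in.
Total length L = 22 in; A_we = 0.4419 × 22 = 9.721 in².
F_nw = 0.6 F_EXX = 0.6 × 80 = 48 ksi.
φR_n = 0.75 × 48 × 9.721 = 350 kips.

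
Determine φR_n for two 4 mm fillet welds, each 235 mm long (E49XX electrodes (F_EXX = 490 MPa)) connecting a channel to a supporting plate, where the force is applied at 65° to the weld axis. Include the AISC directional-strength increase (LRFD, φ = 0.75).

t_e = 0.707 × 4 = 2.828 mm; A_we = 2.828 × 470 = 1329 mm².
Directional factor: 1.0 + 0.5 sin^1.5(65°) = 1.431.
F_nw = 0.6 × 490 × 1.431 = 420.8 MPa.
φR_n = 0.75 × 420.8 × 1329 × 10⁻³ = 419.5 kN.

φR_n ≈ 420 kN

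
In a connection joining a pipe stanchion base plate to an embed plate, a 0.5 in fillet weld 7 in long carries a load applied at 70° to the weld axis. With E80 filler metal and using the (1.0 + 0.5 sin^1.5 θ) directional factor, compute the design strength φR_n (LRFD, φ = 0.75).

E80XX → F_EXX = 80 ksi.
t_e = 0.707 × 0.5 = 0.3535 in; A_we = 0.3535 × 7 = 2.474 in².
Directional factor: 1.0 + 0.5 sin^1.5(70°) = 1.455.
F_nw = 0.6 × 80 × 1.455 = 69.86 ksi.
φR_n = 0.75 × 69.86 × 2.474 = 129.7 kip.

φR_n ≈ 130 kip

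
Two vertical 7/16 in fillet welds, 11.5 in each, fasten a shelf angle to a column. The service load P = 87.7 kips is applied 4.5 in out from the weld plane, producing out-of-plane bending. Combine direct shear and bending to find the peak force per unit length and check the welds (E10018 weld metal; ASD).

f_max ≈ 9.73 kip/in; NOT adequate

E100XX → F_EXX = 100 ksi.
L_w = 2 × 11.5 = 23 in; section modulus (unit throat) S = 2 × L²/6 = 44.08 in².
Direct shear f_v = P/L_w = 87.7/23 = 3.813 kip/in.
Moment M = P × e = 87.7 × 4.5 = 394.65 kip·in; bending f_b = M/S = 8.952 kip/in.
f_max = √(f_v² + f_b²) = √(3.813² + 8.952²) = 9.731 kip/in.
r_n/Ω = (1/2.0) × 0.6 × 100 × (0.707 × 0.4375) = 9.279 kip/in → NOT adequate.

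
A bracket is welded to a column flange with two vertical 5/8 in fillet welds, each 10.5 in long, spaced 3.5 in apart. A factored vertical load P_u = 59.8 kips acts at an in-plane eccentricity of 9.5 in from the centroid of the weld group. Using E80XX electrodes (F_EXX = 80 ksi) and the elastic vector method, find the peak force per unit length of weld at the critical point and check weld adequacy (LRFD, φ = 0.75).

Total weld length L_w = 21 in. Treat welds as unit-width lines.
Polar moment about centroid: J = 2[d³/12 + d(b/2)²] = 2[10.5³/12 + 10.5×1.75²] = 257.2 in³.
Direct shear f_v = P/L_w = 59.8 / 21 = 2.848 kip/in (vertical).
Torsion M = P·e = 59.8 × 9.5 = 568.1 kip·in.
Critical point at (x, y) = (1.75, 5.25) from centroid. f_tx = M·y/J = 11.59 kip/in; f_ty = M·x/J = 3.865 kip/in.
Resultant f_max = √[f_tx² + (f_v + f_ty)²] = √[11.59² + (2.848 + 3.865)²] = 13.4 kip/in.
Capacity per unit length: φr_n = 0.75 × 0.6 × 80 × (0.707 × 0.625) = 15.91 kip/in.
13.4 ≤ 15.91 → adequate.

f_max ≈ 13.4 kip/in; adequate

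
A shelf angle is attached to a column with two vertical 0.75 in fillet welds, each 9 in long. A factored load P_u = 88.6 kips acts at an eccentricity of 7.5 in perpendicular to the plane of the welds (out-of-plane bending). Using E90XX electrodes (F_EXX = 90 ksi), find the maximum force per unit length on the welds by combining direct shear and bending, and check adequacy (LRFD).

f_max ≈ 25.1 kip/in; NOT adequate

L_w = 2 × 9 = 18 in; section modulus (unit throat) S = 2 × L²/6 = 27 in².
Direct shear f_v = P/L_w = 88.6/18 = 4.922 kip/in.
Moment M = P × e = 88.6 × 7.5 = 664.5 kip·in; bending f_b = M/S = 24.61 kip/in.
f_max = √(f_v² + f_b²) = √(4.922² + 24.61²) = 25.1 kip/in.
φr_n = 0.75 × 0.6 × 90 × (0.707 × 0.75) = 21.48 kip/in → NOT adequate.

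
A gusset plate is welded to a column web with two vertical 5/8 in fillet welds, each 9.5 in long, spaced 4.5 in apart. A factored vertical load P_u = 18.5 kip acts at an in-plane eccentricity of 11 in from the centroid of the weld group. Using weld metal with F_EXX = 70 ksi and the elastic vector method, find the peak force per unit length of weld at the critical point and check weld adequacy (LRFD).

Total weld length L_w = 19 in. Treat welds as unit-width lines.
Polar moment about centroid: J = 2[d³/12 + d(b/2)²] = 2[9.5³/12 + 9.5×2.25²] = 239.1 in³.
Direct shear f_v = P/L_w = 18.5 / 19 = 0.9737 kip/in (vertical).
Torsion M = P·e = 18.5 × 11 = 203.5 kip·in.
Critical point at (x, y) = (2.25, 4.75) from centroid. f_tx = M·y/J = 4.043 kip/in; f_ty = M·x/J = 1.915 kip/in.
Resultant f_max = √[f_tx² + (f_v + f_ty)²] = √[4.043² + (0.9737 + 1.915)²] = 4.969 kip/in.
Capacity per unit length: φr_n = 0.75 × 0.6 × 70 × (0.707 × 0.625) = 13.92 kip/in.
4.969 ≤ 13.92 → adequate.

f_max ≈ 4.97 kip/in; adequate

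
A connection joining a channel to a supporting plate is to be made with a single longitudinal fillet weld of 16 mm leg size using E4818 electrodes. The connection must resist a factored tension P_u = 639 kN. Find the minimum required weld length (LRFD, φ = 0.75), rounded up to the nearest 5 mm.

L = 265 mm

E48XX → F_EXX = 480 MPa.
Throat t_e = 0.707 × 16 = 11.31 mm.
φr_n = 0.75 × 0.6 × 480 × 11.31 × 10⁻³ = 2.443 kN/mm.
L_req = P_u / φr_n = 639 / 2.443 = 261.5 mm total.
Round up → use L = 265 mm.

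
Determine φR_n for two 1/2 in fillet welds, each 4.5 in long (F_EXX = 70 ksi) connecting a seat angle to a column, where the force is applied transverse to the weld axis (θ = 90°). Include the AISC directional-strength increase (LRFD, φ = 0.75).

t_e = 0.707 × 0.5 = 0.3535 in; A_we = 0.3535 × 9 = 3.181 in².
Directional factor: 1.0 + 0.5 sin^1.5(90°) = 1.5.
F_nw = 0.6 × 70 × 1.5 = 63 ksi.
φR_n = 0.75 × 63 × 3.181 = 150.3 kips.

φR_n ≈ 150 kips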